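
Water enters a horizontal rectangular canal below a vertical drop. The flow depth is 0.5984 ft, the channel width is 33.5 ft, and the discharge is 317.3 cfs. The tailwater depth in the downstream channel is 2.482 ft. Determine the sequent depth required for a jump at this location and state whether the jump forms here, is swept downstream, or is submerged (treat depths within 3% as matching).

y₂ = 2.767 ft; the jump is swept downstream

q = Q/b = 317.3/33.5 = 9.472 ft²/s; V₁ = q/y₁ = 15.83 ft/s. Fr₁ = V₁/√(g·y₁) = 3.606.
By Bélanger, y₂/y₁ = ½[√(1 + 8Fr₁²) − 1] = ½[√105.02 − 1] = 4.624.
y₂ = 4.624 × 0.5984 = 2.767 ft.
Tailwater y_tw = 2.482 ft: y_tw < y₂, so the jump is swept downstream.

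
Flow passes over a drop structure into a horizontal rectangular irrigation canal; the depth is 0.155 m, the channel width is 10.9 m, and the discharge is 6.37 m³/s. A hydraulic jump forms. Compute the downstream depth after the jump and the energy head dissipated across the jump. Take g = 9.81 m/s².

q = Q/b = 6.37/10.9 = 0.584 m²/s; V₁ = q/y₁ = 3.77 m/s. Fr₁ = V₁/√(g·y₁) = 3.06.
Sequent-depth ratio: y₂/y₁ = ½[√(1 + 8Fr₁²) − 1] = ½[√75.79 − 1] = 3.85.
y₂ = 3.85 × 0.155 = 0.597 m.
V₂ = q/y₂ = 0.584/0.597 = 0.979 m/s. E₁ = y₁ + V₁²/2g = 0.880 m; E₂ = y₂ + V₂²/2g = 0.646 m. ΔE = E₁ − E₂ = 0.234 m.

y₂ = 0.597 m; ΔE = 0.234 m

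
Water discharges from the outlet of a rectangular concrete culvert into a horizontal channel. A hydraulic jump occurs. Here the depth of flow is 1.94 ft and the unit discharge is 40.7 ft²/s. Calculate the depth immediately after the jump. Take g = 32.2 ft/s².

V₁ = q/y₁ = 40.7/1.94 = 21.0 ft/s. Fr₁ = V₁/√(g·y₁) = 21.0/√(32.2×1.94) = 2.65.
Sequent-depth ratio: y₂/y₁ = ½[√(1 + 8Fr₁²) − 1] = ½[√57.37 − 1] = 3.29.
y₂ = 3.29 × 1.94 = 6.38 ft.

y₂ = 6.38 ft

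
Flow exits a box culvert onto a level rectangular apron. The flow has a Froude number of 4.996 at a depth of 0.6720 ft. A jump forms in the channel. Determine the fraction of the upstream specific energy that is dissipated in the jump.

Fr₁ = 4.996 (given).
Bélanger equation: y₂/y₁ = ½[√(1 + 8Fr₁²) − 1] = ½[√200.68 − 1] = 6.583.
y₂ = 6.583 × 0.6720 = 4.424 ft.
E₁ = y₁(1 + Fr₁²/2) = 0.6720×(1 + 4.996²/2) = 9.059 ft. ΔE = (y₂ − y₁)³/(4y₁y₂) = 4.441 ft. ΔE/E₁ = 4.441/9.059 = 0.490.

ΔE/E₁ = 0.490 (49.0%)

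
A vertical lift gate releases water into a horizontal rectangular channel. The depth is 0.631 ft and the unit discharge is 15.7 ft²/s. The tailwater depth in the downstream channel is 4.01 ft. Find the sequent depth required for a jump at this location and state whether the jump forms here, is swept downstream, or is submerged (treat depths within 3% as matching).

V₁ = q/y₁ = 15.7/0.631 = 24.9 ft/s. Fr₁ = V₁/√(g·y₁) = 24.9/√(32.2×0.631) = 5.52.
Bélanger equation: y₂/y₁ = ½[√(1 + 8Fr₁²) − 1] = ½[√244.8 − 1] = 7.32.
y₂ = 7.32 × 0.631 = 4.62 ft.
Tailwater y_tw = 4.01 ft: y_tw < y₂, so the jump is swept downstream.

y₂ = 4.62 ft; the jump is swept downstream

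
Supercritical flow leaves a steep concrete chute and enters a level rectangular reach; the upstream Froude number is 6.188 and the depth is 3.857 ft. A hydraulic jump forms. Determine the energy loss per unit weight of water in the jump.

ΔE = 44.74 ft

Fr₁ = 6.188 (given).
By Bélanger, y₂/y₁ = ½[√(1 + 8Fr₁²) − 1] = ½[√307.33 − 1] = 8.265.
y₂ = 8.265 × 3.857 = 31.88 ft.
Head loss: ΔE = (y₂ − y₁)³/(4y₁y₂) = (31.88 − 3.857)³/(4×3.857×31.88) = 22006/491.8 = 44.74 ft.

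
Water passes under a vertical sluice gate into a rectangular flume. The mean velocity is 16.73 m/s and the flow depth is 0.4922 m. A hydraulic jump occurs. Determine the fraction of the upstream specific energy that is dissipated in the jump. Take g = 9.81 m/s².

ΔE/E₁ = 0.648 (64.8%)

Fr₁ = V₁/√(g·y₁) = 16.73/√(9.81×0.4922) = 7.614.
Sequent-depth ratio: y₂/y₁ = ½[√(1 + 8Fr₁²) − 1] = ½[√464.74 − 1] = 10.28.
y₂ = 10.28 × 0.4922 = 5.059 m.
E₁ = y₁ + V₁²/2g = 14.76 m. ΔE = (y₂ − y₁)³/(4y₁y₂) = 9.564 m. ΔE/E₁ = 9.564/14.76 = 0.648.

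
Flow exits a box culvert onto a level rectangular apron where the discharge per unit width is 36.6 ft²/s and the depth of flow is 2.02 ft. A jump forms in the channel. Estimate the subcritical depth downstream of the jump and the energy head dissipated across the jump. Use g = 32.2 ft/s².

V₁ = q/y₁ = 36.6/2.02 = 18.1 ft/s. Fr₁ = V₁/√(g·y₁) = 18.1/√(32.2×2.02) = 2.25.
By Bélanger, y₂/y₁ = ½[√(1 + 8Fr₁²) − 1] = ½[√41.38 − 1] = 2.72.
y₂ = 2.72 × 2.02 = 5.49 ft.
Head loss: ΔE = (y₂ − y₁)³/(4y₁y₂) = (5.49 − 2.02)³/(4×2.02×5.49) = 41.7/44.3 = 0.940 ft.

y₂ = 5.49 ft; ΔE = 0.940 ft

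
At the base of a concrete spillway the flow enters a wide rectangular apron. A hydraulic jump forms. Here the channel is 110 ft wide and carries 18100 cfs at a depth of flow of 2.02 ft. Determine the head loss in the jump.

q = Q/b = 18100/110 = 165 ft²/s; V₁ = q/y₁ = 81.5 ft/s. Fr₁ = V₁/√(g·y₁) = 10.1.
Bélanger equation: y₂/y₁ = ½[√(1 + 8Fr₁²) − 1] = ½[√817.1 − 1] = 13.8.
y₂ = 13.8 × 2.02 = 27.9 ft.
Head loss: ΔE = (y₂ − y₁)³/(4y₁y₂) = (27.9 − 2.02)³/(4×2.02×27.9) = 17256/225 = 76.7 ft.

ΔE = 76.7 ft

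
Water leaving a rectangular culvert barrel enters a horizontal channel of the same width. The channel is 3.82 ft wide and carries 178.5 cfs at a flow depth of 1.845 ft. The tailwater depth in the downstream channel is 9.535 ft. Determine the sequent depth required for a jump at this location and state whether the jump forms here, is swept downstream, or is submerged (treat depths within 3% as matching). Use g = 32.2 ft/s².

q = Q/b = 178.5/3.82 = 46.73 ft²/s; V₁ = q/y₁ = 25.33 ft/s. Fr₁ = V₁/√(g·y₁) = 3.286.
By Bélanger, y₂/y₁ = ½[√(1 + 8Fr₁²) − 1] = ½[√87.376 − 1] = 4.174.
y₂ = 4.174 × 1.845 = 7.701 ft.
Tailwater y_tw = 9.535 ft: y_tw > y₂, so the jump is submerged.

y₂ = 7.701 ft; the jump is submerged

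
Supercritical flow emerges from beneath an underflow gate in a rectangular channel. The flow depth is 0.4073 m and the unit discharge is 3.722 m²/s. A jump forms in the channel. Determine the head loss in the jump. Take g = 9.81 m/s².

V₁ = q/y₁ = 3.722/0.4073 = 9.138 m/s. Fr₁ = V₁/√(g·y₁) = 9.138/√(9.81×0.4073) = 4.572.
From the momentum equation for a rectangular channel, y₂/y₁ = ½[√(1 + 8Fr₁²) − 1] = ½[√168.20 − 1] = 5.985.
y₂ = 5.985 × 0.4073 = 2.438 m.
Head loss: ΔE = (y₂ − y₁)³/(4y₁y₂) = (2.438 − 0.4073)³/(4×0.4073×2.438) = 8.368/3.971 = 2.107 m.

ΔE = 2.107 m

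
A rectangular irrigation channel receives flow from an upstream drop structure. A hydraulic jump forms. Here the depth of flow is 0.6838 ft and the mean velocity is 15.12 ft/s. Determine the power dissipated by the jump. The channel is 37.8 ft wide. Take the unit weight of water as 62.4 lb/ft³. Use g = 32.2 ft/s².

P = 54.45 hp

Fr₁ = V₁/√(g·y₁) = 15.12/√(32.2×0.6838) = 3.222.
By Bélanger, y₂/y₁ = ½[√(1 + 8Fr₁²) − 1] = ½[√84.063 − 1] = 4.084.
y₂ = 4.084 × 0.6838 = 2.793 ft.
Head loss: ΔE = (y₂ − y₁)³/(4y₁y₂) = (2.793 − 0.6838)³/(4×0.6838×2.793) = 9.381/7.639 = 1.228 ft.
q = V₁·y₁ = 15.12 × 0.6838 = 10.34 ft²/s. Q = q·b = 10.34 × 37.8 = 390.8 cfs. P = γ·Q·ΔE/550 = 62.4 × 390.8 × 1.228 / 550 = 54.45 hp.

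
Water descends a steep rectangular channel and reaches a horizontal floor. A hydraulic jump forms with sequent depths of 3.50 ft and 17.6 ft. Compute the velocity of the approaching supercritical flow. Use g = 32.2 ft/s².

For a rectangular channel the momentum equation gives q² = ½·g·y₁·y₂·(y₁ + y₂) = ½×32.2×3.50×17.6×21.1 = 20926.
q = √20926 = 145 ft²/s.
V₁ = q/y₁ = 145/3.50 = 41.3 ft/s.

V₁ = 41.3 ft/s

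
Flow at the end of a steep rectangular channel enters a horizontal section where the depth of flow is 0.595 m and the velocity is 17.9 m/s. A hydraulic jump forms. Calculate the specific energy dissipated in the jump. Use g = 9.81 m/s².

ΔE = 10.8 m

Fr₁ = V₁/√(g·y₁) = 17.9/√(9.81×0.595) = 7.41.
Sequent-depth ratio: y₂/y₁ = ½[√(1 + 8Fr₁²) − 1] = ½[√440.1 − 1] = 9.99.
y₂ = 9.99 × 0.595 = 5.94 m.
q = V₁·y₁ = 17.9 × 0.595 = 10.7 m²/s. V₂ = q/y₂ = 10.7/5.94 = 1.79 m/s. E₁ = y₁ + V₁²/2g = 16.9 m; E₂ = y₂ + V₂²/2g = 6.11 m. ΔE = E₁ − E₂ = 10.8 m.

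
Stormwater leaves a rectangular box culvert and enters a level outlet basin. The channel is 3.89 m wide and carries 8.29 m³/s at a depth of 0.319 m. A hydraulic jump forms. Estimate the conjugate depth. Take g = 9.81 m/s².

y₂ = 1.55 m

q = Q/b = 8.29/3.89 = 2.13 m²/s; V₁ = q/y₁ = 6.68 m/s. Fr₁ = V₁/√(g·y₁) = 3.78.
Sequent-depth ratio: y₂/y₁ = ½[√(1 + 8Fr₁²) − 1] = ½[√115.1 − 1] = 4.86.
y₂ = 4.86 × 0.319 = 1.55 m.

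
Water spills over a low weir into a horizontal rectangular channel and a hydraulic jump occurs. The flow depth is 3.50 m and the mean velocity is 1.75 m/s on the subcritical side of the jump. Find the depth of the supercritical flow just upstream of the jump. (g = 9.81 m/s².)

Fr₂ = V₂/√(g·y₂) = 1.75/√(9.81×3.50) = 0.299.
From the momentum equation (using Fr₂), y₁/y₂ = ½[√(1 + 8Fr₂²) − 1] = ½[√1.714 − 1] = 0.155.
y₁ = 0.155 × 3.50 = 0.541 m.

y₁ = 0.541 m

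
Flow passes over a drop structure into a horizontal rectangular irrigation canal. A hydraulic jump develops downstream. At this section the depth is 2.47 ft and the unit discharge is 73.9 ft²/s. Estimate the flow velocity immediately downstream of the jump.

V₂ = 7.01 ft/s

V₁ = q/y₁ = 73.9/2.47 = 29.9 ft/s. Fr₁ = V₁/√(g·y₁) = 29.9/√(32.2×2.47) = 3.35.
Conjugate-depth relation: y₂/y₁ = ½[√(1 + 8Fr₁²) − 1] = ½[√91.04 − 1] = 4.27.
y₂ = 4.27 × 2.47 = 10.5 ft.
V₂ = q/y₂ = 73.9/10.5 = 7.01 ft/s.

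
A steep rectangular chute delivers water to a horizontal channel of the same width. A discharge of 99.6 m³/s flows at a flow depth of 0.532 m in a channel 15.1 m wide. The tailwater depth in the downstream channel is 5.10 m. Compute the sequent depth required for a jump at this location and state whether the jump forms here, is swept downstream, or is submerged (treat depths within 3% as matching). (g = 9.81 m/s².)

q = Q/b = 99.6/15.1 = 6.60 m²/s; V₁ = q/y₁ = 12.4 m/s. Fr₁ = V₁/√(g·y₁) = 5.43.
By Bélanger, y₂/y₁ = ½[√(1 + 8Fr₁²) − 1] = ½[√236.6 − 1] = 7.19.
y₂ = 7.19 × 0.532 = 3.83 m.
Tailwater y_tw = 5.10 m: y_tw > y₂, so the jump is submerged.

y₂ = 3.83 m; the jump is submerged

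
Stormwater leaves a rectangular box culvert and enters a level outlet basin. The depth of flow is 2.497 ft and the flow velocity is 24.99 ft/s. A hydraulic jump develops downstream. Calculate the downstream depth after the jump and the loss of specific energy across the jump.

y₂ = 8.672 ft; ΔE = 2.718 ft

Fr₁ = V₁/√(g·y₁) = 24.99/√(32.2×2.497) = 2.787.
Sequent-depth ratio: y₂/y₁ = ½[√(1 + 8Fr₁²) − 1] = ½[√63.137 − 1] = 3.473.
y₂ = 3.473 × 2.497 = 8.672 ft.
Head loss: ΔE = (y₂ − y₁)³/(4y₁y₂) = (8.672 − 2.497)³/(4×2.497×8.672) = 235.4/86.61 = 2.718 ft.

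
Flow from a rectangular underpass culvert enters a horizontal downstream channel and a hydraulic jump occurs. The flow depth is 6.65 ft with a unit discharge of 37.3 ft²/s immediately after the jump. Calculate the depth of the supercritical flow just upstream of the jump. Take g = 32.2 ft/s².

V₂ = q/y₂ = 37.3/6.65 = 5.61 ft/s; Fr₂ = V₂/√(g·y₂) = 0.383.
From the momentum equation (using Fr₂), y₁/y₂ = ½[√(1 + 8Fr₂²) − 1] = ½[√2.175 − 1] = 0.237.
y₁ = 0.237 × 6.65 = 1.58 ft.

y₁ = 1.58 ft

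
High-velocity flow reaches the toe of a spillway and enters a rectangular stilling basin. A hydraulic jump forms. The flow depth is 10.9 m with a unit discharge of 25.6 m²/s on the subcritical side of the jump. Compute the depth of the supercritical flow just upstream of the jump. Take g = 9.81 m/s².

V₂ = q/y₂ = 25.6/10.9 = 2.35 m/s; Fr₂ = V₂/√(g·y₂) = 0.227.
Since the conjugate-depth ratio holds either way, y₁/y₂ = ½[√(1 + 8Fr₂²) − 1] = ½[√1.413 − 1] = 0.0943.
y₁ = 0.0943 × 10.9 = 1.03 m.

y₁ = 1.03 m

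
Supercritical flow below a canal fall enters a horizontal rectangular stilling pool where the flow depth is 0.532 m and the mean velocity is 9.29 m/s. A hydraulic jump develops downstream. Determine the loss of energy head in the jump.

ΔE = 1.97 m

Fr₁ = V₁/√(g·y₁) = 9.29/√(9.81×0.532) = 4.07.
Conjugate-depth relation: y₂/y₁ = ½[√(1 + 8Fr₁²) − 1] = ½[√133.3 − 1] = 5.27.
y₂ = 5.27 × 0.532 = 2.81 m.
Head loss: ΔE = (y₂ − y₁)³/(4y₁y₂) = (2.81 − 0.532)³/(4×0.532×2.81) = 11.7/5.97 = 1.97 m.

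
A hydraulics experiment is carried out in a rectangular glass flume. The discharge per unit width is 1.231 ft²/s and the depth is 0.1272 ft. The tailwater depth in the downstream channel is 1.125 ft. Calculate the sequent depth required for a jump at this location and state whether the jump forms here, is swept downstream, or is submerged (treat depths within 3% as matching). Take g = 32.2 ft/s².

y₂ = 0.7990 ft; the jump is submerged

V₁ = q/y₁ = 1.231/0.1272 = 9.678 ft/s. Fr₁ = V₁/√(g·y₁) = 9.678/√(32.2×0.1272) = 4.782.
By Bélanger, y₂/y₁ = ½[√(1 + 8Fr₁²) − 1] = ½[√183.93 − 1] = 6.281.
y₂ = 6.281 × 0.1272 = 0.7990 ft.
Tailwater y_tw = 1.125 ft: y_tw > y₂, so the jump is submerged.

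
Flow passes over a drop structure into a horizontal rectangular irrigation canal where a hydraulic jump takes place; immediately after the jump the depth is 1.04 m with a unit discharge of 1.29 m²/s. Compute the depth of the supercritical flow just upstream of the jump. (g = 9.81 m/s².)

V₂ = q/y₂ = 1.29/1.04 = 1.24 m/s; Fr₂ = V₂/√(g·y₂) = 0.388.
Applying the sequent-depth relation in reverse, y₁/y₂ = ½[√(1 + 8Fr₂²) − 1] = ½[√2.206 − 1] = 0.243.
y₁ = 0.243 × 1.04 = 0.252 m.

y₁ = 0.252 m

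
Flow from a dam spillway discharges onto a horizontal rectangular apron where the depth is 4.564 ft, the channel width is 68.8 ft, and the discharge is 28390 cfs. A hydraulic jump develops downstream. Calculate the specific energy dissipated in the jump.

ΔE = 84.33 ft

q = Q/b = 28390/68.8 = 412.6 ft²/s; V₁ = q/y₁ = 90.41 ft/s. Fr₁ = V₁/√(g·y₁) = 7.458.
Bélanger equation: y₂/y₁ = ½[√(1 + 8Fr₁²) − 1] = ½[√445.99 − 1] = 10.06.
y₂ = 10.06 × 4.564 = 45.91 ft.
Head loss: ΔE = (y₂ − y₁)³/(4y₁y₂) = (45.91 − 4.564)³/(4×4.564×45.91) = 70683/838.1 = 84.33 ft.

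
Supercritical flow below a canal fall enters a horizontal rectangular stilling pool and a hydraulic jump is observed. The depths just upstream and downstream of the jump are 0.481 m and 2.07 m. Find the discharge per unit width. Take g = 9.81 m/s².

q = 3.53 m²/s

For a rectangular channel the momentum equation gives q² = ½·g·y₁·y₂·(y₁ + y₂) = ½×9.81×0.481×2.07×2.55 = 12.5.
q = √12.5 = 3.53 m²/s.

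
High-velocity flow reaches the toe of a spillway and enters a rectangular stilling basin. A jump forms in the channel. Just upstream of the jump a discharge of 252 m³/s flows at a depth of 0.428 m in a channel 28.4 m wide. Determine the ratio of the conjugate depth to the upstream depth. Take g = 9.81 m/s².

y₂/y₁ = 13.8

q = Q/b = 252/28.4 = 8.87 m²/s; V₁ = q/y₁ = 20.7 m/s. Fr₁ = V₁/√(g·y₁) = 10.1.
By Bélanger, y₂/y₁ = ½[√(1 + 8Fr₁²) − 1] = ½[√819.9 − 1] = 13.8.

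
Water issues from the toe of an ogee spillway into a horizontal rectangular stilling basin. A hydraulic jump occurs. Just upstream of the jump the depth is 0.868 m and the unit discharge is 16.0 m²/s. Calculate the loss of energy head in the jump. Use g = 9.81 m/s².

ΔE = 10.6 m

V₁ = q/y₁ = 16.0/0.868 = 18.4 m/s. Fr₁ = V₁/√(g·y₁) = 18.4/√(9.81×0.868) = 6.32.
From the momentum equation for a rectangular channel, y₂/y₁ = ½[√(1 + 8Fr₁²) − 1] = ½[√320.2 − 1] = 8.45.
y₂ = 8.45 × 0.868 = 7.33 m.
V₂ = q/y₂ = 16.0/7.33 = 2.18 m/s. E₁ = y₁ + V₁²/2g = 18.2 m; E₂ = y₂ + V₂²/2g = 7.58 m. ΔE = E₁ − E₂ = 10.6 m.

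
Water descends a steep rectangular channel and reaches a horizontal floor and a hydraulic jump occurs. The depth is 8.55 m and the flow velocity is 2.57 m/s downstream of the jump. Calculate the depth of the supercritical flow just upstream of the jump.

Fr₂ = V₂/√(g·y₂) = 2.57/√(9.81×8.55) = 0.281.
Applying the sequent-depth relation in reverse, y₁/y₂ = ½[√(1 + 8Fr₂²) − 1] = ½[√1.630 − 1] = 0.138.
y₁ = 0.138 × 8.55 = 1.18 m.

y₁ = 1.18 m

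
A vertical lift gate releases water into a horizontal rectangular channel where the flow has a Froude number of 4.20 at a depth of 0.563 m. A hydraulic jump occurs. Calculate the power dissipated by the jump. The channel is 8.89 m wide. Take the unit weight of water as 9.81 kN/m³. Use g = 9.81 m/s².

Fr₁ = 4.20 (given).
By Bélanger, y₂/y₁ = ½[√(1 + 8Fr₁²) − 1] = ½[√142.1 − 1] = 5.46.
y₂ = 5.46 × 0.563 = 3.07 m.
V₁ = Fr₁·√(g·y₁) = 4.20×√(9.81×0.563) = 9.87 m/s; q = V₁·y₁ = 5.56 m²/s. V₂ = q/y₂ = 5.56/3.07 = 1.81 m/s. E₁ = y₁ + V₁²/2g = 5.53 m; E₂ = y₂ + V₂²/2g = 3.24 m. ΔE = E₁ − E₂ = 2.29 m.
Q = q·b = 5.56 × 8.89 = 49.4 m³/s. P = γ·Q·ΔE = 9.81 × 49.4 × 2.29 = 1109 kW.

P = 1109 kW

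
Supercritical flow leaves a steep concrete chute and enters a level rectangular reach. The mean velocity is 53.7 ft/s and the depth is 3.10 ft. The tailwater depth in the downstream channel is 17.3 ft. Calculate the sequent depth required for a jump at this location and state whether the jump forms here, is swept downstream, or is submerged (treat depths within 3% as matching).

y₂ = 22.1 ft; the jump is swept downstream

Fr₁ = V₁/√(g·y₁) = 53.7/√(32.2×3.10) = 5.37.
Conjugate-depth relation: y₂/y₁ = ½[√(1 + 8Fr₁²) − 1] = ½[√232.1 − 1] = 7.12.
y₂ = 7.12 × 3.10 = 22.1 ft.
Tailwater y_tw = 17.3 ft: y_tw < y₂, so the jump is swept downstream.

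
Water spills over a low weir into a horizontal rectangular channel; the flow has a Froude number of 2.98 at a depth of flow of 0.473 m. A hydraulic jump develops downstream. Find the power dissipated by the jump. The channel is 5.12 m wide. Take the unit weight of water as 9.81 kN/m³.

P = 99.5 kW

Fr₁ = 2.98 (given).
Bélanger equation: y₂/y₁ = ½[√(1 + 8Fr₁²) − 1] = ½[√72.04 − 1] = 3.74.
y₂ = 3.74 × 0.473 = 1.77 m.
Head loss: ΔE = (y₂ − y₁)³/(4y₁y₂) = (1.77 − 0.473)³/(4×0.473×1.77) = 2.19/3.35 = 0.653 m.
V₁ = Fr₁·√(g·y₁) = 2.98×√(9.81×0.473) = 6.42 m/s; q = V₁·y₁ = 3.04 m²/s. Q = q·b = 3.04 × 5.12 = 15.5 m³/s. P = γ·Q·ΔE = 9.81 × 15.5 × 0.653 = 99.5 kW.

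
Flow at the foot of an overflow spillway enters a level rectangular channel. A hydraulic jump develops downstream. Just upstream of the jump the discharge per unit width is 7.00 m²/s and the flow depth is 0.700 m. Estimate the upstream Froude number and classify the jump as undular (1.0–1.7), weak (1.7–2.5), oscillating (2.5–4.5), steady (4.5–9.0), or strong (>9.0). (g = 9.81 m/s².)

Fr₁ = 3.82; oscillating jump

V₁ = q/y₁ = 7.00/0.700 = 10.0 m/s. Fr₁ = V₁/√(g·y₁) = 10.0/√(9.81×0.700) = 3.82.
Fr₁ = 3.82 lies in the oscillating range.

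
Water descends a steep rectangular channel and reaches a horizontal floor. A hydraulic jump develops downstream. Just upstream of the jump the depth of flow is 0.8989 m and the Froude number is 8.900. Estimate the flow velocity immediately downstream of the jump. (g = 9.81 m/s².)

V₂ = 2.185 m/s

Fr₁ = 8.900 (given).
From the momentum equation for a rectangular channel, y₂/y₁ = ½[√(1 + 8Fr₁²) − 1] = ½[√634.68 − 1] = 12.10.
y₂ = 12.10 × 0.8989 = 10.87 m.
V₁ = Fr₁·√(g·y₁) = 8.900×√(9.81×0.8989) = 26.43 m/s; q = V₁·y₁ = 23.76 m²/s.
V₂ = q/y₂ = 23.76/10.87 = 2.185 m/s.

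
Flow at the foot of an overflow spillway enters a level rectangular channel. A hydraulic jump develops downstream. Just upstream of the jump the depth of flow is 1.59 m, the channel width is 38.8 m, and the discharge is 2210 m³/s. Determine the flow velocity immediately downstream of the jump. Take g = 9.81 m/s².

V₂ = 2.90 m/s

q = Q/b = 2210/38.8 = 57.0 m²/s; V₁ = q/y₁ = 35.8 m/s. Fr₁ = V₁/√(g·y₁) = 9.07.
From the momentum equation for a rectangular channel, y₂/y₁ = ½[√(1 + 8Fr₁²) − 1] = ½[√659.2 − 1] = 12.3.
y₂ = 12.3 × 1.59 = 19.6 m.
V₂ = q/y₂ = 57.0/19.6 = 2.90 m/s.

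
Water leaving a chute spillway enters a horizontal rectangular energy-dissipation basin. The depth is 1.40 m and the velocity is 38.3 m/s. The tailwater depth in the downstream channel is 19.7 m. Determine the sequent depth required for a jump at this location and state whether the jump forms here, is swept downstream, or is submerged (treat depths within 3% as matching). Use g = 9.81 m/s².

y₂ = 19.8 m; the jump forms here

Fr₁ = V₁/√(g·y₁) = 38.3/√(9.81×1.40) = 10.3.
From the momentum equation for a rectangular channel, y₂/y₁ = ½[√(1 + 8Fr₁²) − 1] = ½[√855.5 − 1] = 14.1.
y₂ = 14.1 × 1.40 = 19.8 m.
Tailwater y_tw = 19.7 m: y_tw ≈ y₂, so the jump forms here.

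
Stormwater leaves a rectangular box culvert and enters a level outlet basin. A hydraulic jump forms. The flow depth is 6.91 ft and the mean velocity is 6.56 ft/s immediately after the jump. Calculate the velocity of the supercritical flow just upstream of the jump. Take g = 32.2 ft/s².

V₁ = 22.0 ft/s

Fr₂ = V₂/√(g·y₂) = 6.56/√(32.2×6.91) = 0.440.
The Bélanger relation is symmetric: y₁/y₂ = ½[√(1 + 8Fr₂²) − 1] = ½[√2.547 − 1] = 0.298.
y₁ = 0.298 × 6.91 = 2.06 ft.
V₁ = q/y₁ = 45.3/2.06 = 22.0 ft/s.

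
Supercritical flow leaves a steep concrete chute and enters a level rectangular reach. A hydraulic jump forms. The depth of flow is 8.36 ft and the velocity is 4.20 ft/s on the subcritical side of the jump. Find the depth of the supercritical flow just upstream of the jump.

y₁ = 0.981 ft

Fr₂ = V₂/√(g·y₂) = 4.20/√(32.2×8.36) = 0.256.
The Bélanger relation is symmetric: y₁/y₂ = ½[√(1 + 8Fr₂²) − 1] = ½[√1.524 − 1] = 0.117.
y₁ = 0.117 × 8.36 = 0.981 ft.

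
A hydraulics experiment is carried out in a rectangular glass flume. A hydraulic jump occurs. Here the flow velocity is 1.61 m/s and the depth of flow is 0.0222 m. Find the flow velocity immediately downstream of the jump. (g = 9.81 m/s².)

V₂ = 0.366 m/s

Fr₁ = V₁/√(g·y₁) = 1.61/√(9.81×0.0222) = 3.45.
Bélanger equation: y₂/y₁ = ½[√(1 + 8Fr₁²) − 1] = ½[√96.22 − 1] = 4.40.
y₂ = 4.40 × 0.0222 = 0.0978 m.
q = V₁·y₁ = 1.61 × 0.0222 = 0.0357 m²/s.
V₂ = q/y₂ = 0.0357/0.0978 = 0.366 m/s.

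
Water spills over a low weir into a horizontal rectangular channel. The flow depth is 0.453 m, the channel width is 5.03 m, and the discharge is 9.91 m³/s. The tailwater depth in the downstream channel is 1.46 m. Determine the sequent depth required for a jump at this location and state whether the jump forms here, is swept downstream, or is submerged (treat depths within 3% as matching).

y₂ = 1.11 m; the jump is submerged

q = Q/b = 9.91/5.03 = 1.97 m²/s; V₁ = q/y₁ = 4.35 m/s. Fr₁ = V₁/√(g·y₁) = 2.06.
By Bélanger, y₂/y₁ = ½[√(1 + 8Fr₁²) − 1] = ½[√35.05 − 1] = 2.46.
y₂ = 2.46 × 0.453 = 1.11 m.
Tailwater y_tw = 1.46 m: y_tw > y₂, so the jump is submerged.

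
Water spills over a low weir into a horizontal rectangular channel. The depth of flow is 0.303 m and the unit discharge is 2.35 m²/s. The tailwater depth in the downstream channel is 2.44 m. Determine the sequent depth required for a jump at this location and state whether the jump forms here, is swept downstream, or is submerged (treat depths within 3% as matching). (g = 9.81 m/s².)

y₂ = 1.78 m; the jump is submerged

V₁ = q/y₁ = 2.35/0.303 = 7.76 m/s. Fr₁ = V₁/√(g·y₁) = 7.76/√(9.81×0.303) = 4.50.
Bélanger equation: y₂/y₁ = ½[√(1 + 8Fr₁²) − 1] = ½[√162.9 − 1] = 5.88.
y₂ = 5.88 × 0.303 = 1.78 m.
Tailwater y_tw = 2.44 m: y_tw > y₂, so the jump is submerged.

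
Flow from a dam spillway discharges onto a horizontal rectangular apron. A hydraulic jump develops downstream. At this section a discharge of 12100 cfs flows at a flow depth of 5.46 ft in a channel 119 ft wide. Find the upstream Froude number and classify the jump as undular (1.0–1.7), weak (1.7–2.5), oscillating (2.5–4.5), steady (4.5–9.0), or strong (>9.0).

Fr₁ = 1.40; undular jump

q = Q/b = 12100/119 = 102 ft²/s; V₁ = q/y₁ = 18.6 ft/s. Fr₁ = V₁/√(g·y₁) = 1.40.
Fr₁ = 1.40 lies in the undular range.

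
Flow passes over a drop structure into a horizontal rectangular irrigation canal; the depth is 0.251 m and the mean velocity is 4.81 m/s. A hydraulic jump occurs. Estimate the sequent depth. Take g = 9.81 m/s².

Fr₁ = V₁/√(g·y₁) = 4.81/√(9.81×0.251) = 3.07.
Bélanger equation: y₂/y₁ = ½[√(1 + 8Fr₁²) − 1] = ½[√76.17 − 1] = 3.86.
y₂ = 3.86 × 0.251 = 0.970 m.

y₂ = 0.970 m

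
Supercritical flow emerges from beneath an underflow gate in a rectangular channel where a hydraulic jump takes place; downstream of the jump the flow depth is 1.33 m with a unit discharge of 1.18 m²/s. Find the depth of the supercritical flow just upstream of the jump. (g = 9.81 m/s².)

V₂ = q/y₂ = 1.18/1.33 = 0.887 m/s; Fr₂ = V₂/√(g·y₂) = 0.246.
The Bélanger relation is symmetric: y₁/y₂ = ½[√(1 + 8Fr₂²) − 1] = ½[√1.483 − 1] = 0.109.
y₁ = 0.109 × 1.33 = 0.145 m.

y₁ = 0.145 m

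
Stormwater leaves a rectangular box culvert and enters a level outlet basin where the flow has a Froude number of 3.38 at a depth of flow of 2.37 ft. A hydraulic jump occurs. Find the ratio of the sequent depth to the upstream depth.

Fr₁ = 3.38 (given).
Conjugate-depth relation: y₂/y₁ = ½[√(1 + 8Fr₁²) − 1] = ½[√92.40 − 1] = 4.31.

y₂/y₁ = 4.31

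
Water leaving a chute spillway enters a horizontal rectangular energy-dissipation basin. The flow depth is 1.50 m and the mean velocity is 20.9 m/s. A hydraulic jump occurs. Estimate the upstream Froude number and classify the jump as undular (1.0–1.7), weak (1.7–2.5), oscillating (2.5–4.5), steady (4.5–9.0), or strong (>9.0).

Fr₁ = V₁/√(g·y₁) = 20.9/√(9.81×1.50) = 5.45.
Fr₁ = 5.45 lies in the steady range.

Fr₁ = 5.45; steady jump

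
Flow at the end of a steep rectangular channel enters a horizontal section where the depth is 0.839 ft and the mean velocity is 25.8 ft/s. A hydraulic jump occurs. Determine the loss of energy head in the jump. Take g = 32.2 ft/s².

Fr₁ = V₁/√(g·y₁) = 25.8/√(32.2×0.839) = 4.96.
From the momentum equation for a rectangular channel, y₂/y₁ = ½[√(1 + 8Fr₁²) − 1] = ½[√198.1 − 1] = 6.54.
y₂ = 6.54 × 0.839 = 5.49 ft.
Head loss: ΔE = (y₂ − y₁)³/(4y₁y₂) = (5.49 − 0.839)³/(4×0.839×5.49) = 100/18.4 = 5.45 ft.

ΔE = 5.45 ft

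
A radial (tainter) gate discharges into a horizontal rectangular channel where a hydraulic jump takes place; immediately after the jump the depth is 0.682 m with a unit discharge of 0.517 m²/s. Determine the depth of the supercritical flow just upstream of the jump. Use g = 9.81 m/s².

V₂ = q/y₂ = 0.517/0.682 = 0.758 m/s; Fr₂ = V₂/√(g·y₂) = 0.293.
Since the conjugate-depth ratio holds either way, y₁/y₂ = ½[√(1 + 8Fr₂²) − 1] = ½[√1.687 − 1] = 0.149.
y₁ = 0.149 × 0.682 = 0.102 m.

y₁ = 0.102 m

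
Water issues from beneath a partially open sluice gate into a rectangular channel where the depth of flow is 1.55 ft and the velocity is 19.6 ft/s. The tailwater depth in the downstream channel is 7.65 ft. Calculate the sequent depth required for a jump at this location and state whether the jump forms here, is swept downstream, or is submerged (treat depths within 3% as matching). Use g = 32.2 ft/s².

y₂ = 5.36 ft; the jump is submerged

Fr₁ = V₁/√(g·y₁) = 19.6/√(32.2×1.55) = 2.77.
Conjugate-depth relation: y₂/y₁ = ½[√(1 + 8Fr₁²) − 1] = ½[√62.58 − 1] = 3.46.
y₂ = 3.46 × 1.55 = 5.36 ft.
Tailwater y_tw = 7.65 ft: y_tw > y₂, so the jump is submerged.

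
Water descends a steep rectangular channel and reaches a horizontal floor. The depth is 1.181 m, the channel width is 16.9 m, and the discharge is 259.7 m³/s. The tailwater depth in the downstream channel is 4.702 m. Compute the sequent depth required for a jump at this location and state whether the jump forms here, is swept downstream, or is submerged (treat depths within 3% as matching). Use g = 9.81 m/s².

y₂ = 5.821 m; the jump is swept downstream

q = Q/b = 259.7/16.9 = 15.37 m²/s; V₁ = q/y₁ = 13.01 m/s. Fr₁ = V₁/√(g·y₁) = 3.823.
Conjugate-depth relation: y₂/y₁ = ½[√(1 + 8Fr₁²) − 1] = ½[√117.91 − 1] = 4.929.
y₂ = 4.929 × 1.181 = 5.821 m.
Tailwater y_tw = 4.702 m: y_tw < y₂, so the jump is swept downstream.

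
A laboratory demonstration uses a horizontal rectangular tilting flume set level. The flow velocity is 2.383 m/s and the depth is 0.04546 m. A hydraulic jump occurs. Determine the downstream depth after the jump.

Fr₁ = V₁/√(g·y₁) = 2.383/√(9.81×0.04546) = 3.568.
By Bélanger, y₂/y₁ = ½[√(1 + 8Fr₁²) − 1] = ½[√102.87 − 1] = 4.571.
y₂ = 4.571 × 0.04546 = 0.2078 m.

y₂ = 0.2078 m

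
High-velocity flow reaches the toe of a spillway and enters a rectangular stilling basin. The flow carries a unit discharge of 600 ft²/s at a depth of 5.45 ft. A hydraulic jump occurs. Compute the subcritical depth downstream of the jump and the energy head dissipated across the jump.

y₂ = 61.4 ft; ΔE = 131 ft

V₁ = q/y₁ = 600/5.45 = 110 ft/s. Fr₁ = V₁/√(g·y₁) = 110/√(32.2×5.45) = 8.31.
Bélanger equation: y₂/y₁ = ½[√(1 + 8Fr₁²) − 1] = ½[√553.5 − 1] = 11.3.
y₂ = 11.3 × 5.45 = 61.4 ft.
Head loss: ΔE = (y₂ − y₁)³/(4y₁y₂) = (61.4 − 5.45)³/(4×5.45×61.4) = 175015/1338 = 131 ft.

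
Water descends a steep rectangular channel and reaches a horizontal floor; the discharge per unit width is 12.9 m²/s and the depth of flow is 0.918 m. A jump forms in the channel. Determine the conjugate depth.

y₂ = 5.64 m

V₁ = q/y₁ = 12.9/0.918 = 14.1 m/s. Fr₁ = V₁/√(g·y₁) = 14.1/√(9.81×0.918) = 4.68.
By Bélanger, y₂/y₁ = ½[√(1 + 8Fr₁²) − 1] = ½[√176.4 − 1] = 6.14.
y₂ = 6.14 × 0.918 = 5.64 m.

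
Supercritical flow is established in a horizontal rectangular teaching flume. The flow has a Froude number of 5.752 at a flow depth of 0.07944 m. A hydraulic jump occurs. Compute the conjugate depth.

y₂ = 0.6077 m

Fr₁ = 5.752 (given).
Conjugate-depth relation: y₂/y₁ = ½[√(1 + 8Fr₁²) − 1] = ½[√265.68 − 1] = 7.650.
y₂ = 7.650 × 0.07944 = 0.6077 m.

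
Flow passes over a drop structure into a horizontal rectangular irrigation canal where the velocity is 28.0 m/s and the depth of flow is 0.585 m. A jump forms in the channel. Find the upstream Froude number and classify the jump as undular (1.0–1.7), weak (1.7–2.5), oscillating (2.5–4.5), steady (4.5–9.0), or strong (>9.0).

Fr₁ = 11.7; strong jump

Fr₁ = V₁/√(g·y₁) = 28.0/√(9.81×0.585) = 11.7.
Fr₁ = 11.7 lies in the strong range.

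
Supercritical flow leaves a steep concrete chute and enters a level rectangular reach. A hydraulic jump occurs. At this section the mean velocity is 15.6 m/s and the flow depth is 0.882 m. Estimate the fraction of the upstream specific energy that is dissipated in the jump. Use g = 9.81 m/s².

Fr₁ = V₁/√(g·y₁) = 15.6/√(9.81×0.882) = 5.30.
From the momentum equation for a rectangular channel, y₂/y₁ = ½[√(1 + 8Fr₁²) − 1] = ½[√226.0 − 1] = 7.02.
y₂ = 7.02 × 0.882 = 6.19 m.
E₁ = y₁ + V₁²/2g = 13.3 m. ΔE = (y₂ − y₁)³/(4y₁y₂) = 6.84 m. ΔE/E₁ = 6.84/13.3 = 0.515.

ΔE/E₁ = 0.515 (51.5%)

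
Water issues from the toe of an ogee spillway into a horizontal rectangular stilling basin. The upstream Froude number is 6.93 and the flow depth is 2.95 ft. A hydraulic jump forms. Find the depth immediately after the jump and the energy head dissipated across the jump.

Fr₁ = 6.93 (given).
From the momentum equation for a rectangular channel, y₂/y₁ = ½[√(1 + 8Fr₁²) − 1] = ½[√385.2 − 1] = 9.31.
y₂ = 9.31 × 2.95 = 27.5 ft.
V₁ = Fr₁·√(g·y₁) = 6.93×√(32.2×2.95) = 67.5 ft/s; q = V₁·y₁ = 199 ft²/s. V₂ = q/y₂ = 199/27.5 = 7.25 ft/s. E₁ = y₁ + V₁²/2g = 73.8 ft; E₂ = y₂ + V₂²/2g = 28.3 ft. ΔE = E₁ − E₂ = 45.5 ft.

y₂ = 27.5 ft; ΔE = 45.5 ft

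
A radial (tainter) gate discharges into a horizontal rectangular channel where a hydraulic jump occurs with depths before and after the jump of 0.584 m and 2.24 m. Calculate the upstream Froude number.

Fr₁ = 3.05

For a rectangular channel the momentum equation gives q² = ½·g·y₁·y₂·(y₁ + y₂) = ½×9.81×0.584×2.24×2.82 = 18.1.
q = √18.1 = 4.26 m²/s.
V₁ = q/y₁ = 7.29 m/s; Fr₁ = V₁/√(g·y₁) = 3.05.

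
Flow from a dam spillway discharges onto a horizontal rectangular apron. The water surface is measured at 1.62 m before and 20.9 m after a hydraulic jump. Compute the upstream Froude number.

For a rectangular channel the momentum equation gives q² = ½·g·y₁·y₂·(y₁ + y₂) = ½×9.81×1.62×20.9×22.5 = 3740.
q = √3740 = 61.2 m²/s.
V₁ = q/y₁ = 37.8 m/s; Fr₁ = V₁/√(g·y₁) = 9.47.

Fr₁ = 9.47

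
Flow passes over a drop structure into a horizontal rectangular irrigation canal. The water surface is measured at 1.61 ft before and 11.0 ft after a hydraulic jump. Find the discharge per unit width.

q = 60.0 ft²/s

For a rectangular channel the momentum equation gives q² = ½·g·y₁·y₂·(y₁ + y₂) = ½×32.2×1.61×11.0×12.6 = 3596.
q = √3596 = 60.0 ft²/s.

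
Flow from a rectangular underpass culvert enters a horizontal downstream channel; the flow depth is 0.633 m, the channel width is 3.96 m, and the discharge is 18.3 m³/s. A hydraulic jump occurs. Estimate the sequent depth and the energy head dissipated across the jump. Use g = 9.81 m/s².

q = Q/b = 18.3/3.96 = 4.62 m²/s; V₁ = q/y₁ = 7.30 m/s. Fr₁ = V₁/√(g·y₁) = 2.93.
Conjugate-depth relation: y₂/y₁ = ½[√(1 + 8Fr₁²) − 1] = ½[√69.66 − 1] = 3.67.
y₂ = 3.67 × 0.633 = 2.33 m.
Head loss: ΔE = (y₂ − y₁)³/(4y₁y₂) = (2.33 − 0.633)³/(4×0.633×2.33) = 4.85/5.89 = 0.823 m.

y₂ = 2.33 m; ΔE = 0.823 m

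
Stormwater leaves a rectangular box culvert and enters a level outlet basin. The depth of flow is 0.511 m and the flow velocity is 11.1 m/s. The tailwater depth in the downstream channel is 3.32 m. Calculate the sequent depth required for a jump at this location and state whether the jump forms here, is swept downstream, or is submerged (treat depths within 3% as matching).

y₂ = 3.34 m; the jump forms here

Fr₁ = V₁/√(g·y₁) = 11.1/√(9.81×0.511) = 4.96.
From the momentum equation for a rectangular channel, y₂/y₁ = ½[√(1 + 8Fr₁²) − 1] = ½[√197.6 − 1] = 6.53.
y₂ = 6.53 × 0.511 = 3.34 m.
Tailwater y_tw = 3.32 m: y_tw ≈ y₂, so the jump forms here.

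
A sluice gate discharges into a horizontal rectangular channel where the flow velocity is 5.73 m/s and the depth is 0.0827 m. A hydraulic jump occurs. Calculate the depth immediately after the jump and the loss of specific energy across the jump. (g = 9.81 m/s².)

y₂ = 0.704 m; ΔE = 1.03 m

Fr₁ = V₁/√(g·y₁) = 5.73/√(9.81×0.0827) = 6.36.
Conjugate-depth relation: y₂/y₁ = ½[√(1 + 8Fr₁²) − 1] = ½[√324.8 − 1] = 8.51.
y₂ = 8.51 × 0.0827 = 0.704 m.
q = V₁·y₁ = 5.73 × 0.0827 = 0.474 m²/s. V₂ = q/y₂ = 0.474/0.704 = 0.673 m/s. E₁ = y₁ + V₁²/2g = 1.76 m; E₂ = y₂ + V₂²/2g = 0.727 m. ΔE = E₁ − E₂ = 1.03 m.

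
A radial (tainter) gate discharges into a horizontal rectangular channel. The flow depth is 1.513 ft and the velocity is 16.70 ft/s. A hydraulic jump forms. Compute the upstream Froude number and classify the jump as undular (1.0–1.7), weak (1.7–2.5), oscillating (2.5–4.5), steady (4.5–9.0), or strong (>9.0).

Fr₁ = 2.393; weak jump

Fr₁ = V₁/√(g·y₁) = 16.70/√(32.2×1.513) = 2.393.
Fr₁ = 2.393 lies in the weak range.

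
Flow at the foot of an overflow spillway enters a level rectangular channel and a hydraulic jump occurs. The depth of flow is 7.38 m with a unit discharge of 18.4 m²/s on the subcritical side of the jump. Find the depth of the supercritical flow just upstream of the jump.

y₁ = 1.10 m

V₂ = q/y₂ = 18.4/7.38 = 2.49 m/s; Fr₂ = V₂/√(g·y₂) = 0.293.
Since the conjugate-depth ratio holds either way, y₁/y₂ = ½[√(1 + 8Fr₂²) − 1] = ½[√1.687 − 1] = 0.149.
y₁ = 0.149 × 7.38 = 1.10 m.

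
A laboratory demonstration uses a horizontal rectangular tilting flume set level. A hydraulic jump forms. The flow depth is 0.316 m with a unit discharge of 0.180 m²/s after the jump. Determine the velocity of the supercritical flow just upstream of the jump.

V₂ = q/y₂ = 0.180/0.316 = 0.570 m/s; Fr₂ = V₂/√(g·y₂) = 0.324.
Applying the sequent-depth relation in reverse, y₁/y₂ = ½[√(1 + 8Fr₂²) − 1] = ½[√1.837 − 1] = 0.178.
y₁ = 0.178 × 0.316 = 0.0562 m.
V₁ = q/y₁ = 0.180/0.0562 = 3.20 m/s.

V₁ = 3.20 m/s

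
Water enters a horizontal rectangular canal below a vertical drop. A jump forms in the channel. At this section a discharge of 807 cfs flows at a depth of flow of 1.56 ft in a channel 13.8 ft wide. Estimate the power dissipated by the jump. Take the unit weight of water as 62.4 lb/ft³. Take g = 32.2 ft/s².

P = 1100 hp

q = Q/b = 807/13.8 = 58.5 ft²/s; V₁ = q/y₁ = 37.5 ft/s. Fr₁ = V₁/√(g·y₁) = 5.29.
Sequent-depth ratio: y₂/y₁ = ½[√(1 + 8Fr₁²) − 1] = ½[√224.8 − 1] = 7.00.
y₂ = 7.00 × 1.56 = 10.9 ft.
V₂ = q/y₂ = 58.5/10.9 = 5.36 ft/s. E₁ = y₁ + V₁²/2g = 23.4 ft; E₂ = y₂ + V₂²/2g = 11.4 ft. ΔE = E₁ − E₂ = 12.0 ft.
P = γ·Q·ΔE/550 = 62.4 × 807 × 12.0 / 550 = 1100 hp.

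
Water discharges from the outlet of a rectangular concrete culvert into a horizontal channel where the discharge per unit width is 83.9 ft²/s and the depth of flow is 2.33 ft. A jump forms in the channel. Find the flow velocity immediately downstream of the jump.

V₁ = q/y₁ = 83.9/2.33 = 36.0 ft/s. Fr₁ = V₁/√(g·y₁) = 36.0/√(32.2×2.33) = 4.16.
Conjugate-depth relation: y₂/y₁ = ½[√(1 + 8Fr₁²) − 1] = ½[√139.3 − 1] = 5.40.
y₂ = 5.40 × 2.33 = 12.6 ft.
V₂ = q/y₂ = 83.9/12.6 = 6.67 ft/s.

V₂ = 6.67 ft/s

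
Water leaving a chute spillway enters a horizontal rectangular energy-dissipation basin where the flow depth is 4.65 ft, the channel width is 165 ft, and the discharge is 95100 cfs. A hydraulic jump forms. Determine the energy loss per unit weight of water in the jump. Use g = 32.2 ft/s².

q = Q/b = 95100/165 = 576 ft²/s; V₁ = q/y₁ = 124 ft/s. Fr₁ = V₁/√(g·y₁) = 10.1.
By Bélanger, y₂/y₁ = ½[√(1 + 8Fr₁²) − 1] = ½[√821.9 − 1] = 13.8.
y₂ = 13.8 × 4.65 = 64.3 ft.
Head loss: ΔE = (y₂ − y₁)³/(4y₁y₂) = (64.3 − 4.65)³/(4×4.65×64.3) = 212544/1197 = 178 ft.

ΔE = 178 ft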